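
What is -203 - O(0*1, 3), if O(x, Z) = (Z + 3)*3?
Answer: -221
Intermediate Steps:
O(x, Z) = 9 + 3*Z (O(x, Z) = (3 + Z)*3 = 9 + 3*Z)
-203 - O(0*1, 3) = -203 - (9 + 3*3) = -203 - (9 + 9) = -203 - 1*18 = -203 - 18 = -221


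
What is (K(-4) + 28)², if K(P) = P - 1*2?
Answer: 484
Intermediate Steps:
K(P) = -2 + P (K(P) = P - 2 = -2 + P)
(K(-4) + 28)² = ((-2 - 4) + 28)² = (-6 + 28)² = 22² = 484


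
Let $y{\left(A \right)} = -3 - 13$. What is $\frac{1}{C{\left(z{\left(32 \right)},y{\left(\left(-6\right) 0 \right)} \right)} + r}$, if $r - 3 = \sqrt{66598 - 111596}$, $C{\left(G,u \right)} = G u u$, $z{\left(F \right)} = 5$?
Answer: $\frac{1283}{1691087} - \frac{i \sqrt{44998}}{1691087} \approx 0.00075868 - 0.00012544 i$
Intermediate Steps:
$y{\left(A \right)} = -16$ ($y{\left(A \right)} = -3 - 13 = -16$)
$C{\left(G,u \right)} = G u^{2}$
$r = 3 + i \sqrt{44998}$ ($r = 3 + \sqrt{66598 - 111596} = 3 + \sqrt{-44998} = 3 + i \sqrt{44998} \approx 3.0 + 212.13 i$)
$\frac{1}{C{\left(z{\left(32 \right)},y{\left(\left(-6\right) 0 \right)} \right)} + r} = \frac{1}{5 \left(-16\right)^{2} + \left(3 + i \sqrt{44998}\right)} = \frac{1}{5 \cdot 256 + \left(3 + i \sqrt{44998}\right)} = \frac{1}{1280 + \left(3 + i \sqrt{44998}\right)} = \frac{1}{1283 + i \sqrt{44998}}$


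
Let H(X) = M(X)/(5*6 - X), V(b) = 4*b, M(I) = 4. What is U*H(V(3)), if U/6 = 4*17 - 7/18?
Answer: 2434/27 ≈ 90.148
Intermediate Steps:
H(X) = 4/(30 - X) (H(X) = 4/(5*6 - X) = 4/(30 - X))
U = 1217/3 (U = 6*(4*17 - 7/18) = 6*(68 - 7*1/18) = 6*(68 - 7/18) = 6*(1217/18) = 1217/3 ≈ 405.67)
U*H(V(3)) = 1217*(-4/(-30 + 4*3))/3 = 1217*(-4/(-30 + 12))/3 = 1217*(-4/(-18))/3 = 1217*(-4*(-1/18))/3 = (1217/3)*(2/9) = 2434/27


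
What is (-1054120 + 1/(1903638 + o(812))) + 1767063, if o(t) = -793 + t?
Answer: 1357198932552/1903657 ≈ 7.1294e+5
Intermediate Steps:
(-1054120 + 1/(1903638 + o(812))) + 1767063 = (-1054120 + 1/(1903638 + (-793 + 812))) + 1767063 = (-1054120 + 1/(1903638 + 19)) + 1767063 = (-1054120 + 1/1903657) + 1767063 = -2006682916839/1903657 + 1767063 = 1357198932552/1903657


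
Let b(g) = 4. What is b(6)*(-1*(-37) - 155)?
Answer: -472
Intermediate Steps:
b(6)*(-1*(-37) - 155) = 4*(-1*(-37) - 155) = 4*(37 - 155) = 4*(-118) = -472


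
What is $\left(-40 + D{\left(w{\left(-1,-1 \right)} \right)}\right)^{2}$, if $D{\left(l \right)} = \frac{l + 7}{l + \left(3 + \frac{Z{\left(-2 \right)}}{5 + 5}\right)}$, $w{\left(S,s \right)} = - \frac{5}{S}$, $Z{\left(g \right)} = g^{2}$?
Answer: $\frac{72900}{49} \approx 1487.8$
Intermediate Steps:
$D{\left(l \right)} = \frac{7 + l}{\frac{17}{5} + l}$ ($D{\left(l \right)} = \frac{l + 7}{l + \left(3 + \frac{\left(-2\right)^{2}}{5 + 5}\right)} = \frac{7 + l}{l + \left(3 + \frac{4}{10}\right)} = \frac{7 + l}{l + \left(3 + 4 \cdot \frac{1}{10}\right)} = \frac{7 + l}{l + \left(3 + \frac{2}{5}\right)} = \frac{7 + l}{l + \frac{17}{5}} = \frac{7 + l}{\frac{17}{5} + l}$)
$\left(-40 + D{\left(w{\left(-1,-1 \right)} \right)}\right)^{2} = \left(-40 + \frac{5 \left(7 - \frac{5}{-1}\right)}{17 + 5 \left(- \frac{5}{-1}\right)}\right)^{2} = \left(-40 + \frac{5 \left(7 - -5\right)}{17 + 5 \left(\left(-5\right) \left(-1\right)\right)}\right)^{2} = \left(-40 + \frac{5 \left(7 + 5\right)}{17 + 5 \cdot 5}\right)^{2} = \left(-40 + 5 \frac{1}{17 + 25} \cdot 12\right)^{2} = \left(-40 + 5 \cdot \frac{1}{42} \cdot 12\right)^{2} = \left(-40 + \frac{10}{7}\right)^{2} = \left(- \frac{270}{7}\right)^{2} = \frac{72900}{49}$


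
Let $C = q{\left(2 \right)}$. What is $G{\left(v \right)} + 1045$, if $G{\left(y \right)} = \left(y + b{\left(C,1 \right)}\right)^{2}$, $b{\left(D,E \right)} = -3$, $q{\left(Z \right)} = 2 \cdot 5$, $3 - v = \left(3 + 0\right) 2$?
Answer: $1081$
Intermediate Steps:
$v = -3$ ($v = 3 - \left(3 + 0\right) 2 = 3 - 3 \cdot 2 = 3 - 6 = -3$)
$q{\left(Z \right)} = 10$
$C = 10$
$G{\left(y \right)} = \left(-3 + y\right)^{2}$ ($G{\left(y \right)} = \left(y - 3\right)^{2} = \left(-3 + y\right)^{2}$)
$G{\left(v \right)} + 1045 = \left(-3 - 3\right)^{2} + 1045 = \left(-6\right)^{2} + 1045 = 36 + 1045 = 1081$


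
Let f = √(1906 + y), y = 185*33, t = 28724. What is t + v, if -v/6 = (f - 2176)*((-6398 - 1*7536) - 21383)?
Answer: -461070028 + 211902*√8011 ≈ -4.4210e+8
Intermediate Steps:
y = 6105
f = √8011 (f = √(1906 + 6105) = √8011 ≈ 89.504)
v = -461098752 + 211902*√8011 (v = -6*(√8011 - 2176)*((-6398 - 1*7536) - 21383) = -6*(-2176 + √8011)*((-6398 - 7536) - 21383) = -6*(-2176 + √8011)*(-13934 - 21383) = -6*(-2176 + √8011)*(-35317) = -6*(76849792 - 35317*√8011) = -461098752 + 211902*√8011 ≈ -4.4213e+8)
t + v = 28724 + (-461098752 + 211902*√8011) = -461070028 + 211902*√8011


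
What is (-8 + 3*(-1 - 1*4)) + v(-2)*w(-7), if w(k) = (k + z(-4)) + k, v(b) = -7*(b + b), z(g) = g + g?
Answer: -639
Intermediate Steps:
z(g) = 2*g
v(b) = -14*b
w(k) = -8 + 2*k (w(k) = (k + 2*(-4)) + k = (k - 8) + k = (-8 + k) + k = -8 + 2*k)
(-8 + 3*(-1 - 1*4)) + v(-2)*w(-7) = (-8 + 3*(-1 - 1*4)) + (-14*(-2))*(-8 + 2*(-7)) = (-8 + 3*(-1 - 4)) + 28*(-8 - 14) = (-8 + 3*(-5)) + 28*(-22) = (-8 - 15) - 616 = -23 - 616 = -639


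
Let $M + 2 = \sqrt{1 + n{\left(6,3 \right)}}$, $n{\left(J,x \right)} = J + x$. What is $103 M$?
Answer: $-206 + 103 \sqrt{10} \approx 119.71$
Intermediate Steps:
$M = -2 + \sqrt{10}$ ($M = -2 + \sqrt{1 + \left(6 + 3\right)} = -2 + \sqrt{1 + 9} = -2 + \sqrt{10} \approx 1.1623$)
$103 M = 103 \left(-2 + \sqrt{10}\right) = -206 + 103 \sqrt{10}$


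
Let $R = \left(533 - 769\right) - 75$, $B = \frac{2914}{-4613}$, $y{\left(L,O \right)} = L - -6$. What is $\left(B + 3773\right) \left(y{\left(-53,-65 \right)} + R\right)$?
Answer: $- \frac{6229892730}{4613} \approx -1.3505 \cdot 10^{6}$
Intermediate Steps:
$y{\left(L,O \right)} = 6 + L$ ($y{\left(L,O \right)} = L + 6 = 6 + L$)
$B = - \frac{2914}{4613}$ ($B = 2914 \left(- \frac{1}{4613}\right) = - \frac{2914}{4613} \approx -0.63169$)
$R = -311$ ($R = -236 - 75 = -311$)
$\left(B + 3773\right) \left(y{\left(-53,-65 \right)} + R\right) = \left(- \frac{2914}{4613} + 3773\right) \left(\left(6 - 53\right) - 311\right) = \frac{17401935 \left(-47 - 311\right)}{4613} = \frac{17401935}{4613} \left(-358\right) = - \frac{6229892730}{4613}$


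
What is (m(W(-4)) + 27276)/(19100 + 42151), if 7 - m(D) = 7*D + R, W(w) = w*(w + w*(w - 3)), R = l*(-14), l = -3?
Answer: 27913/61251 ≈ 0.45572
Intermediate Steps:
R = 42 (R = -3*(-14) = 42)
W(w) = w*(w + w*(-3 + w))
m(D) = -35 - 7*D (m(D) = 7 - (7*D + 42) = 7 - (42 + 7*D) = 7 + (-42 - 7*D) = -35 - 7*D)
(m(W(-4)) + 27276)/(19100 + 42151) = ((-35 - 7*(-4)²*(-2 - 4)) + 27276)/(19100 + 42151) = ((-35 - 112*(-6)) + 27276)/61251 = ((-35 - 7*(-96)) + 27276)*(1/61251) = ((-35 + 672) + 27276)*(1/61251) = (637 + 27276)*(1/61251) = 27913*(1/61251) = 27913/61251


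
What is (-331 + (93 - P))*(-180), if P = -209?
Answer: 5220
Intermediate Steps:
(-331 + (93 - P))*(-180) = (-331 + (93 - 1*(-209)))*(-180) = (-331 + (93 + 209))*(-180) = (-331 + 302)*(-180) = -29*(-180) = 5220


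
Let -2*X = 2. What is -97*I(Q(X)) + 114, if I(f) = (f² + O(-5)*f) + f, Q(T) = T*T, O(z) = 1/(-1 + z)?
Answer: -383/6 ≈ -63.833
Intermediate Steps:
X = -1 (X = -½*2 = -1)
Q(T) = T²
I(f) = f² + 5*f/6 (I(f) = (f² + f/(-1 - 5)) + f = (f² + f/(-6)) + f = (f² - f/6) + f = f² + 5*f/6)
-97*I(Q(X)) + 114 = -97*(-1)²*(5 + 6*(-1)²)/6 + 114 = -97*(5 + 6*1)/6 + 114 = -97*(5 + 6)/6 + 114 = -97*11/6 + 114 = -1067/6 + 114 = -383/6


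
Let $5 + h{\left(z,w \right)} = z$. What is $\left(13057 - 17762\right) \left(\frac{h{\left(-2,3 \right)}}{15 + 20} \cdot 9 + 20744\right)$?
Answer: $-97592051$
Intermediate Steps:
$h{\left(z,w \right)} = -5 + z$
$\left(13057 - 17762\right) \left(\frac{h{\left(-2,3 \right)}}{15 + 20} \cdot 9 + 20744\right) = \left(13057 - 17762\right) \left(\frac{-5 - 2}{15 + 20} \cdot 9 + 20744\right) = - 4705 \left(- \frac{7}{35} \cdot 9 + 20744\right) = - 4705 \left(\left(-7\right) \frac{1}{35} \cdot 9 + 20744\right) = - 4705 \left(\left(- \frac{1}{5}\right) 9 + 20744\right) = - 4705 \left(- \frac{9}{5} + 20744\right) = \left(-4705\right) \frac{103711}{5} = -97592051$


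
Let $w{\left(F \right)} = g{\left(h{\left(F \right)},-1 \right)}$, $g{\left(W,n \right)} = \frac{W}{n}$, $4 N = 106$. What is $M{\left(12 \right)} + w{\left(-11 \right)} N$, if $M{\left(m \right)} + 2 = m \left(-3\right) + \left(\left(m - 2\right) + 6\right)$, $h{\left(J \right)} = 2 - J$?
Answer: $- \frac{733}{2} \approx -366.5$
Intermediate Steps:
$N = \frac{53}{2}$ ($N = \frac{1}{4} \cdot 106 = \frac{53}{2} \approx 26.5$)
$w{\left(F \right)} = -2 + F$ ($w{\left(F \right)} = \frac{2 - F}{-1} = \left(2 - F\right) \left(-1\right) = -2 + F$)
$M{\left(m \right)} = 2 - 2 m$ ($M{\left(m \right)} = -2 + \left(m \left(-3\right) + \left(\left(m - 2\right) + 6\right)\right) = -2 - \left(-4 + 2 m\right) = 2 - 2 m$)
$M{\left(12 \right)} + w{\left(-11 \right)} N = \left(2 - 24\right) + \left(-2 - 11\right) \frac{53}{2} = \left(2 - 24\right) - \frac{689}{2} = -22 - \frac{689}{2} = - \frac{733}{2}$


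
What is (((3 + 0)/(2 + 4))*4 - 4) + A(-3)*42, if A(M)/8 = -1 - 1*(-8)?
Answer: 2350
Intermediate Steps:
A(M) = 56 (A(M) = 8*(-1 - 1*(-8)) = 8*(-1 + 8) = 8*7 = 56)
(((3 + 0)/(2 + 4))*4 - 4) + A(-3)*42 = (((3 + 0)/(2 + 4))*4 - 4) + 56*42 = ((3/6)*4 - 4) + 2352 = ((3*(1/6))*4 - 4) + 2352 = ((1/2)*4 - 4) + 2352 = (2 - 4) + 2352 = -2 + 2352 = 2350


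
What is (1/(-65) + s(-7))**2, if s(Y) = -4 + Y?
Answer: 512656/4225 ≈ 121.34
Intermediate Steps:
(1/(-65) + s(-7))**2 = (1/(-65) + (-4 - 7))**2 = (-1/65 - 11)**2 = (-716/65)**2 = 512656/4225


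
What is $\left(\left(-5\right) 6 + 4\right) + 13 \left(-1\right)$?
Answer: $-39$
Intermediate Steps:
$\left(\left(-5\right) 6 + 4\right) + 13 \left(-1\right) = \left(-30 + 4\right) - 13 = -26 - 13 = -39$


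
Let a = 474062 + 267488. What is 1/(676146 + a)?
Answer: 1/1417696 ≈ 7.0537e-7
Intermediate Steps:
a = 741550
1/(676146 + a) = 1/(676146 + 741550) = 1/1417696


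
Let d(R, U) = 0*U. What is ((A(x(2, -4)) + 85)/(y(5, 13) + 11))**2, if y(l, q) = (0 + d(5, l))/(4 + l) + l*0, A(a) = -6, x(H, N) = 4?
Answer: 6241/121 ≈ 51.578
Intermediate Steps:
d(R, U) = 0
y(l, q) = 0 (y(l, q) = (0 + 0)/(4 + l) + l*0 = 0/(4 + l) + 0 = 0 + 0 = 0)
((A(x(2, -4)) + 85)/(y(5, 13) + 11))**2 = ((-6 + 85)/(0 + 11))**2 = (79/11)**2 = 6241/121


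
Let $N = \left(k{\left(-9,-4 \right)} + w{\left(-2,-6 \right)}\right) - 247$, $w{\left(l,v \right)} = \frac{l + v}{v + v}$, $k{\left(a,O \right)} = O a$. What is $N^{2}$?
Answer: $\frac{398161}{9} \approx 44240.0$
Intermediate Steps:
$w{\left(l,v \right)} = \frac{l + v}{2 v}$
$N = - \frac{631}{3}$ ($N = \left(\left(-4\right) \left(-9\right) + \frac{-2 - 6}{2 \left(-6\right)}\right) - 247 = \left(36 + \frac{1}{2} \left(- \frac{1}{6}\right) \left(-8\right)\right) - 247 = \left(36 + \frac{2}{3}\right) - 247 = \frac{110}{3} - 247 = - \frac{631}{3} \approx -210.33$)
$N^{2} = \left(- \frac{631}{3}\right)^{2} = \frac{398161}{9}$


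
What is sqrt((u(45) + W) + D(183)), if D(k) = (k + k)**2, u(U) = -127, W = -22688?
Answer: 3*sqrt(12349) ≈ 333.38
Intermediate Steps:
D(k) = 4*k**2 (D(k) = (2*k)**2 = 4*k**2)
sqrt((u(45) + W) + D(183)) = sqrt((-127 - 22688) + 4*183**2) = sqrt(-22815 + 4*33489) = sqrt(-22815 + 133956) = sqrt(111141) = 3*sqrt(12349)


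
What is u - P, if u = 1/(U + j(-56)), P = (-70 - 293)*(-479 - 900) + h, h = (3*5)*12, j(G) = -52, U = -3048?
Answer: -1552346701/3100 ≈ -5.0076e+5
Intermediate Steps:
h = 180 (h = 15*12 = 180)
P = 500757 (P = (-70 - 293)*(-479 - 900) + 180 = -363*(-1379) + 180 = 500577 + 180 = 500757)
u = -1/3100 (u = 1/(-3048 - 52) = 1/(-3100) = -1/3100 ≈ -0.00032258)
u - P = -1/3100 - 1*500757 = -1/3100 - 500757 = -1552346701/3100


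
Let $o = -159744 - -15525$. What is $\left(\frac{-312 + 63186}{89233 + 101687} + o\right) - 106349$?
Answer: $- \frac{7973063281}{31820} \approx -2.5057 \cdot 10^{5}$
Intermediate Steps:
$o = -144219$ ($o = -159744 + 15525 = -144219$)
$\left(\frac{-312 + 63186}{89233 + 101687} + o\right) - 106349 = \left(\frac{-312 + 63186}{89233 + 101687} - 144219\right) - 106349 = \left(\frac{62874}{190920} - 144219\right) - 106349 = \left(62874 \cdot \frac{1}{190920} - 144219\right) - 106349 = \left(\frac{10479}{31820} - 144219\right) - 106349 = - \frac{4589038101}{31820} - 106349 = - \frac{7973063281}{31820}$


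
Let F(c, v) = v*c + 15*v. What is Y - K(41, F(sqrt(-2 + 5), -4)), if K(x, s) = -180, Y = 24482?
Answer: 24662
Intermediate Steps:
F(c, v) = 15*v + c*v (F(c, v) = c*v + 15*v = 15*v + c*v)
Y - K(41, F(sqrt(-2 + 5), -4)) = 24482 - 1*(-180) = 24482 + 180 = 24662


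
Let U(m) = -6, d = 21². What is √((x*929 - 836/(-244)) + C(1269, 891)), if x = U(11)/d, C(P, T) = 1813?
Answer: 2*√739985937/1281 ≈ 42.471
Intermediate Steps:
d = 441
x = -2/147 (x = -6/441 = -6*1/441 = -2/147 ≈ -0.013605)
√((x*929 - 836/(-244)) + C(1269, 891)) = √((-2/147*929 - 836/(-244)) + 1813) = √((-1858/147 - 836*(-1/244)) + 1813) = √((-1858/147 + 209/61) + 1813) = √(-82615/8967 + 1813) = √(16174556/8967) = 2*√739985937/1281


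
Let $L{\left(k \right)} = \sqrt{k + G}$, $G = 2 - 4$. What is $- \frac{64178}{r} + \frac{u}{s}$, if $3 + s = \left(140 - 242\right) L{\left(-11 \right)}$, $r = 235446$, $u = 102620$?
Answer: $\frac{- 1091026 \sqrt{13} + 4026943509 i}{117723 \left(- i + 34 \sqrt{13}\right)} \approx -2.5486 + 279.02 i$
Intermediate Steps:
$G = -2$
$L{\left(k \right)} = \sqrt{-2 + k}$ ($L{\left(k \right)} = \sqrt{k - 2} = \sqrt{-2 + k}$)
$s = -3 - 102 i \sqrt{13}$ ($s = -3 + \left(140 - 242\right) \sqrt{-2 - 11} = -3 - 102 \sqrt{-13} = -3 - 102 i \sqrt{13} \approx -3.0 - 367.77 i$)
$- \frac{64178}{r} + \frac{u}{s} = - \frac{64178}{235446} + \frac{102620}{-3 - 102 i \sqrt{13}} = \left(-64178\right) \frac{1}{235446} + \frac{102620}{-3 - 102 i \sqrt{13}} = - \frac{32089}{117723} + \frac{102620}{-3 - 102 i \sqrt{13}}$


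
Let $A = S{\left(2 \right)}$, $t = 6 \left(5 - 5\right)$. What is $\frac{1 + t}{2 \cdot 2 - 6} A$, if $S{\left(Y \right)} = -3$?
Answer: $\frac{3}{2} \approx 1.5$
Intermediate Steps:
$t = 0$ ($t = 6 \cdot 0 = 0$)
$A = -3$
$\frac{1 + t}{2 \cdot 2 - 6} A = \frac{1 + 0}{2 \cdot 2 - 6} \left(-3\right) = 1 \frac{1}{4 - 6} \left(-3\right) = 1 \frac{1}{-2} \left(-3\right) = 1 \left(- \frac{1}{2}\right) \left(-3\right) = \left(- \frac{1}{2}\right) \left(-3\right) = \frac{3}{2}$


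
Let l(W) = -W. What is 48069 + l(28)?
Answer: 48041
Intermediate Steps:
48069 + l(28) = 48069 - 1*28 = 48069 - 28 = 48041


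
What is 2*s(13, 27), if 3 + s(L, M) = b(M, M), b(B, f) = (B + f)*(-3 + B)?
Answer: 2586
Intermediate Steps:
b(B, f) = (-3 + B)*(B + f)
s(L, M) = -3 - 6*M + 2*M² (s(L, M) = -3 + (M² - 3*M - 3*M + M*M) = -3 + (M² - 3*M - 3*M + M²) = -3 + (-6*M + 2*M²) = -3 - 6*M + 2*M²)
2*s(13, 27) = 2*(-3 - 6*27 + 2*27²) = 2*(-3 - 162 + 2*729) = 2*(-3 - 162 + 1458) = 2*1293 = 2586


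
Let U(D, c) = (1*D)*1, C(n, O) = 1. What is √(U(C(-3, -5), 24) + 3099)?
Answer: 10*√31 ≈ 55.678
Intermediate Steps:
U(D, c) = D (U(D, c) = D*1 = D)
√(U(C(-3, -5), 24) + 3099) = √(1 + 3099) = √3100 = 10*√31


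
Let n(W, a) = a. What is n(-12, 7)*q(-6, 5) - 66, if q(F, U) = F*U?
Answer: -276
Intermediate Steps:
n(-12, 7)*q(-6, 5) - 66 = 7*(-6*5) - 66 = 7*(-30) - 66 = -210 - 66 = -276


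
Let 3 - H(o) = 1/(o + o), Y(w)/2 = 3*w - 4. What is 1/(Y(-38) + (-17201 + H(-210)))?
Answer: -420/7322279 ≈ -5.7359e-5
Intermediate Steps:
Y(w) = -8 + 6*w (Y(w) = 2*(3*w - 4) = 2*(-4 + 3*w) = -8 + 6*w)
H(o) = 3 - 1/(2*o) (H(o) = 3 - 1/(o + o) = 3 - 1/(2*o))
1/(Y(-38) + (-17201 + H(-210))) = 1/((-8 + 6*(-38)) + (-17201 + (3 - ½/(-210)))) = 1/((-8 - 228) + (-17201 + (3 - ½*(-1/210)))) = 1/(-236 + (-17201 + (3 + 1/420))) = 1/(-236 + (-17201 + 1261/420)) = 1/(-236 - 7223159/420) = 1/(-7322279/420) = -420/7322279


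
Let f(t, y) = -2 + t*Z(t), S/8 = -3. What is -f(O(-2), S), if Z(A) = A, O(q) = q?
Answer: -2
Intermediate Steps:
S = -24 (S = 8*(-3) = -24)
f(t, y) = -2 + t² (f(t, y) = -2 + t*t = -2 + t²)
-f(O(-2), S) = -(-2 + (-2)²) = -(-2 + 4) = -1*2 = -2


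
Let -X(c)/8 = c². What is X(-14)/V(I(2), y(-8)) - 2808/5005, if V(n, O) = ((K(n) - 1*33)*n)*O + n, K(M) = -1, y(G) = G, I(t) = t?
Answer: -51544/15015 ≈ -3.4328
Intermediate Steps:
X(c) = -8*c²
V(n, O) = n - 34*O*n (V(n, O) = ((-1 - 1*33)*n)*O + n = ((-1 - 33)*n)*O + n = (-34*n)*O + n = -34*O*n + n = n - 34*O*n)
X(-14)/V(I(2), y(-8)) - 2808/5005 = (-8*(-14)²)/((2*(1 - 34*(-8)))) - 2808/5005 = (-8*196)/((2*(1 + 272))) - 2808*1/5005 = -1568/(2*273) - 216/385 = -1568/546 - 216/385 = -1568*1/546 - 216/385 = -112/39 - 216/385 = -51544/15015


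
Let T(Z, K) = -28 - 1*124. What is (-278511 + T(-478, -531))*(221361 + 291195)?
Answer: -142830392628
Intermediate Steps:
T(Z, K) = -152 (T(Z, K) = -28 - 124 = -152)
(-278511 + T(-478, -531))*(221361 + 291195) = (-278511 - 152)*(221361 + 291195) = -278663*512556 = -142830392628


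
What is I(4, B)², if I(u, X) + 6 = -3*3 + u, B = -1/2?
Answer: 121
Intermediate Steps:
B = -½ (B = -1*½ = -½ ≈ -0.50000)
I(u, X) = -15 + u (I(u, X) = -6 + (-3*3 + u) = -6 + (-9 + u) = -15 + u)
I(4, B)² = (-15 + 4)² = (-11)² = 121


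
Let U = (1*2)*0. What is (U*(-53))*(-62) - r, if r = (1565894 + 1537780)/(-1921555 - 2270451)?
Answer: 221691/299429 ≈ 0.74038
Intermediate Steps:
U = 0 (U = 2*0 = 0)
r = -221691/299429 (r = 3103674/(-4192006) = 3103674*(-1/4192006) = -221691/299429 ≈ -0.74038)
(U*(-53))*(-62) - r = (0*(-53))*(-62) - 1*(-221691/299429) = 0*(-62) + 221691/299429 = 0 + 221691/299429 = 221691/299429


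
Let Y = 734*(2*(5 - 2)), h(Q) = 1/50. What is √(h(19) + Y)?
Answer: √440402/10 ≈ 66.363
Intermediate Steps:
h(Q) = 1/50
Y = 4404 (Y = 734*(2*3) = 734*6 = 4404)
√(h(19) + Y) = √(1/50 + 4404) = √(220201/50) = √440402/10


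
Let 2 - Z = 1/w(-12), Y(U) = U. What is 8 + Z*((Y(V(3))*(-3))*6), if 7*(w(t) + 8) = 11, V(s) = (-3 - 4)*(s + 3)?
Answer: 8188/5 ≈ 1637.6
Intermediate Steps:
V(s) = -21 - 7*s (V(s) = -7*(3 + s) = -21 - 7*s)
w(t) = -45/7 (w(t) = -8 + (1/7)*11 = -8 + 11/7 = -45/7)
Z = 97/45 (Z = 2 - 1/(-45/7) = 2 - 1*(-7/45) = 2 + 7/45 = 97/45 ≈ 2.1556)
8 + Z*((Y(V(3))*(-3))*6) = 8 + 97*(((-21 - 7*3)*(-3))*6)/45 = 8 + 97*(((-21 - 21)*(-3))*6)/45 = 8 + 97*(-42*(-3)*6)/45 = 8 + 97*(126*6)/45 = 8 + (97/45)*756 = 8 + 8148/5 = 8188/5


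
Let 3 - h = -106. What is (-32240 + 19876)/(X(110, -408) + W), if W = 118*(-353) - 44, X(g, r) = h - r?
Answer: 12364/41181 ≈ 0.30024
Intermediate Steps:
h = 109 (h = 3 - 1*(-106) = 3 + 106 = 109)
X(g, r) = 109 - r
W = -41698 (W = -41654 - 44 = -41698)
(-32240 + 19876)/(X(110, -408) + W) = (-32240 + 19876)/((109 - 1*(-408)) - 41698) = -12364/((109 + 408) - 41698) = -12364/(517 - 41698) = -12364/(-41181) = -12364*(-1/41181) = 12364/41181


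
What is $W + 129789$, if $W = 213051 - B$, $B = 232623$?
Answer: $110217$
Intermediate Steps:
$W = -19572$ ($W = 213051 - 232623 = -19572$)
$W + 129789 = -19572 + 129789 = 110217$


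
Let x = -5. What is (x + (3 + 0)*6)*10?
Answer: 130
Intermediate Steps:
(x + (3 + 0)*6)*10 = (-5 + (3 + 0)*6)*10 = (-5 + 3*6)*10 = (-5 + 18)*10 = 13*10 = 130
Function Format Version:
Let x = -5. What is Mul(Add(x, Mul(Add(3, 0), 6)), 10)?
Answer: 130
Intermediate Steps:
Mul(Add(x, Mul(Add(3, 0), 6)), 10) = Mul(Add(-5, Mul(Add(3, 0), 6)), 10) = Mul(Add(-5, Mul(3, 6)), 10) = Mul(Add(-5, 18), 10) = Mul(13, 10) = 130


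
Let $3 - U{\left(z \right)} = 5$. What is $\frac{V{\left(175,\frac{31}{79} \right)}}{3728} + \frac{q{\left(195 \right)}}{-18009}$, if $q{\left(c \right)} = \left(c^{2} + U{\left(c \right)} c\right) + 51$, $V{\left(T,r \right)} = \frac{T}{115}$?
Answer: $- \frac{46822001}{22379184} \approx -2.0922$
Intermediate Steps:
$U{\left(z \right)} = -2$ ($U{\left(z \right)} = 3 - 5 = -2$)
$V{\left(T,r \right)} = \frac{T}{115}$ ($V{\left(T,r \right)} = T \frac{1}{115} = \frac{T}{115}$)
$q{\left(c \right)} = 51 + c^{2} - 2 c$ ($q{\left(c \right)} = \left(c^{2} - 2 c\right) + 51 = 51 + c^{2} - 2 c$)
$\frac{V{\left(175,\frac{31}{79} \right)}}{3728} + \frac{q{\left(195 \right)}}{-18009} = \frac{\frac{1}{115} \cdot 175}{3728} + \frac{51 + 195^{2} - 390}{-18009} = \frac{35}{23} \cdot \frac{1}{3728} + \left(51 + 38025 - 390\right) \left(- \frac{1}{18009}\right) = \frac{35}{85744} + 37686 \left(- \frac{1}{18009}\right) = \frac{35}{85744} - \frac{12562}{6003} = - \frac{46822001}{22379184}$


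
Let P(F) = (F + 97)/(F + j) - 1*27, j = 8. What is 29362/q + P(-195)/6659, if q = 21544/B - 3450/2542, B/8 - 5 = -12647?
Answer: -587486220456946375/31417543633949 ≈ -18699.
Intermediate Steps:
B = -101136 (B = 40 + 8*(-12647) = 40 - 101176 = -101136)
P(F) = -27 + (97 + F)/(8 + F) (P(F) = (F + 97)/(F + 8) - 1*27 = (97 + F)/(8 + F) - 27 = -27 + (97 + F)/(8 + F))
q = -25230253/16067982 (q = 21544/(-101136) - 3450/2542 = 21544*(-1/101136) - 3450*1/2542 = -2693/12642 - 1725/1271 = -25230253/16067982 ≈ -1.5702)
29362/q + P(-195)/6659 = 29362/(-25230253/16067982) + ((-119 - 26*(-195))/(8 - 195))/6659 = 29362*(-16067982/25230253) + ((-119 + 5070)/(-187))*(1/6659) = -471788087484/25230253 - 1/187*4951*(1/6659) = -471788087484/25230253 - 4951/187*1/6659 = -471788087484/25230253 - 4951/1245233 = -587486220456946375/31417543633949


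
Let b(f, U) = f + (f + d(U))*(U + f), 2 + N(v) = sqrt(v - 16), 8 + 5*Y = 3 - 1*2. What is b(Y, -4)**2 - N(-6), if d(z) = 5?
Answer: 272691/625 - I*sqrt(22) ≈ 436.31 - 4.6904*I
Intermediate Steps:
Y = -7/5 (Y = -8/5 + (3 - 1*2)/5 = -8/5 + (3 - 2)/5 = -8/5 + (1/5)*1 = -8/5 + 1/5 = -7/5 ≈ -1.4000)
N(v) = -2 + sqrt(-16 + v) (N(v) = -2 + sqrt(v - 16) = -2 + sqrt(-16 + v))
b(f, U) = f + (5 + f)*(U + f) (b(f, U) = f + (f + 5)*(U + f) = f + (5 + f)*(U + f))
b(Y, -4)**2 - N(-6) = ((-7/5)**2 + 5*(-4) + 6*(-7/5) - 4*(-7/5))**2 - (-2 + sqrt(-16 - 6)) = (49/25 - 20 - 42/5 + 28/5)**2 - (-2 + sqrt(-22)) = (-521/25)**2 - (-2 + I*sqrt(22)) = 271441/625 + (2 - I*sqrt(22)) = 272691/625 - I*sqrt(22)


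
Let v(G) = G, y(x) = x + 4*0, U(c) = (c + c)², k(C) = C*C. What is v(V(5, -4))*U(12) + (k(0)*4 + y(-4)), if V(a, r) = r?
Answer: -2308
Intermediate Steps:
k(C) = C²
U(c) = 4*c² (U(c) = (2*c)² = 4*c²)
y(x) = x (y(x) = x + 0 = x)
v(V(5, -4))*U(12) + (k(0)*4 + y(-4)) = -16*12² + (0²*4 - 4) = -16*144 + (0*4 - 4) = -4*576 + (0 - 4) = -2304 - 4 = -2308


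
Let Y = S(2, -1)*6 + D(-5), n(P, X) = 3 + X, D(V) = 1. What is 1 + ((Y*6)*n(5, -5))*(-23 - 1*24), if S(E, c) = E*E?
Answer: 14101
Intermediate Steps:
S(E, c) = E²
Y = 25 (Y = 2²*6 + 1 = 4*6 + 1 = 24 + 1 = 25)
1 + ((Y*6)*n(5, -5))*(-23 - 1*24) = 1 + ((25*6)*(3 - 5))*(-23 - 1*24) = 1 + (150*(-2))*(-23 - 24) = 1 - 300*(-47) = 1 + 14100 = 14101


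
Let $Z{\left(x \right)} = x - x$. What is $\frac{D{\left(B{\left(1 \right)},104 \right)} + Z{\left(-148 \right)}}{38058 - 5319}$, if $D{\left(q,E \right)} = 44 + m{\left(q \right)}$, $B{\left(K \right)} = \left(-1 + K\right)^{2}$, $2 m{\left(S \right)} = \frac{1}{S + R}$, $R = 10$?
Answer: $\frac{881}{654780} \approx 0.0013455$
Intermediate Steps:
$Z{\left(x \right)} = 0$
$m{\left(S \right)} = \frac{1}{2 \left(10 + S\right)}$ ($m{\left(S \right)} = \frac{1}{2 \left(S + 10\right)} = \frac{1}{2 \left(10 + S\right)}$)
$D{\left(q,E \right)} = 44 + \frac{1}{2 \left(10 + q\right)}$
$\frac{D{\left(B{\left(1 \right)},104 \right)} + Z{\left(-148 \right)}}{38058 - 5319} = \frac{\frac{881 + 88 \left(-1 + 1\right)^{2}}{2 \left(10 + \left(-1 + 1\right)^{2}\right)} + 0}{38058 - 5319} = \frac{\frac{881 + 88 \cdot 0^{2}}{2 \left(10 + 0^{2}\right)} + 0}{32739} = \left(\frac{881 + 88 \cdot 0}{2 \left(10 + 0\right)} + 0\right) \frac{1}{32739} = \left(\frac{881 + 0}{2 \cdot 10} + 0\right) \frac{1}{32739} = \left(\frac{1}{2} \cdot \frac{1}{10} \cdot 881 + 0\right) \frac{1}{32739} = \left(\frac{881}{20} + 0\right) \frac{1}{32739} = \frac{881}{20} \cdot \frac{1}{32739} = \frac{881}{654780}$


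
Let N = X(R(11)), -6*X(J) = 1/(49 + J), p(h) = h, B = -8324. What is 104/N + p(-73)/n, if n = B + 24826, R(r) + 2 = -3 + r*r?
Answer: -1699045993/16502 ≈ -1.0296e+5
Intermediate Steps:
R(r) = -5 + r**2 (R(r) = -2 + (-3 + r*r) = -2 + (-3 + r**2) = -5 + r**2)
X(J) = -1/(6*(49 + J))
N = -1/990 (N = -1/(294 + 6*(-5 + 11**2)) = -1/(294 + 6*(-5 + 121)) = -1/(294 + 6*116) = -1/(294 + 696) = -1/990 ≈ -0.0010101)
n = 16502 (n = -8324 + 24826 = 16502)
104/N + p(-73)/n = 104/(-1/990) - 73/16502 = 104*(-990) - 73*1/16502 = -102960 - 73/16502 = -1699045993/16502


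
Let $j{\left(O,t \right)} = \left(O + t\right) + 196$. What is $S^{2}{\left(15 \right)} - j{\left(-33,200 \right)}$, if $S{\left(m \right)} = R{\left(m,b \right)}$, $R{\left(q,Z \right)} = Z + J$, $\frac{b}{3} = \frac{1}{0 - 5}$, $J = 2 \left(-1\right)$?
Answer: $- \frac{8906}{25} \approx -356.24$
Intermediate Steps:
$J = -2$
$b = - \frac{3}{5}$ ($b = \frac{3}{0 - 5} = \frac{3}{-5} = 3 \left(- \frac{1}{5}\right) = - \frac{3}{5} \approx -0.6$)
$R{\left(q,Z \right)} = -2 + Z$ ($R{\left(q,Z \right)} = Z - 2 = -2 + Z$)
$j{\left(O,t \right)} = 196 + O + t$
$S{\left(m \right)} = - \frac{13}{5}$ ($S{\left(m \right)} = -2 - \frac{3}{5} = - \frac{13}{5}$)
$S^{2}{\left(15 \right)} - j{\left(-33,200 \right)} = \left(- \frac{13}{5}\right)^{2} - \left(196 - 33 + 200\right) = \frac{169}{25} - 363 = - \frac{8906}{25}$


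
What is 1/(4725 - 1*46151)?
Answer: -1/41426 ≈ -2.4139e-5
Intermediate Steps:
1/(4725 - 1*46151) = 1/(4725 - 46151) = 1/(-41426) = -1/41426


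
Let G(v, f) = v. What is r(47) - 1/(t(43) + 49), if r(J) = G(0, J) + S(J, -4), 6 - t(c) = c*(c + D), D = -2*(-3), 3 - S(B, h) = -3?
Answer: 12313/2052 ≈ 6.0005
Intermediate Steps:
S(B, h) = 6 (S(B, h) = 3 - 1*(-3) = 3 + 3 = 6)
D = 6
t(c) = 6 - c*(6 + c) (t(c) = 6 - c*(c + 6) = 6 - c*(6 + c))
r(J) = 6 (r(J) = 0 + 6 = 6)
r(47) - 1/(t(43) + 49) = 6 - 1/((6 - 1*43² - 6*43) + 49) = 6 - 1/((6 - 1*1849 - 258) + 49) = 6 - 1/((6 - 1849 - 258) + 49) = 6 - 1/(-2101 + 49) = 6 - 1/(-2052) = 6 - 1*(-1/2052) = 6 + 1/2052 = 12313/2052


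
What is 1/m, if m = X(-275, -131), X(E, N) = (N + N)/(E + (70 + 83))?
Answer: 61/131 ≈ 0.46565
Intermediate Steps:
X(E, N) = 2*N/(153 + E) (X(E, N) = (2*N)/(E + 153) = (2*N)/(153 + E) = 2*N/(153 + E))
m = 131/61 (m = 2*(-131)/(153 - 275) = 2*(-131)/(-122) = 2*(-131)*(-1/122) = 131/61 ≈ 2.1475)
1/m = 1/(131/61) = 61/131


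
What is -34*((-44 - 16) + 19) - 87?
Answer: 1307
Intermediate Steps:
-34*((-44 - 16) + 19) - 87 = -34*(-60 + 19) - 87 = -34*(-41) - 87 = 1394 - 87 = 1307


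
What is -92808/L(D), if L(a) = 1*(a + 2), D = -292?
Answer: 46404/145 ≈ 320.03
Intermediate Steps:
L(a) = 2 + a (L(a) = 1*(2 + a) = 2 + a)
-92808/L(D) = -92808/(2 - 292) = -92808/(-290) = -92808*(-1/290) = 46404/145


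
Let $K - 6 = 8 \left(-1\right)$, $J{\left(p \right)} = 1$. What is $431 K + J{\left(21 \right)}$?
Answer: $-861$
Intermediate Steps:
$K = -2$ ($K = 6 + 8 \left(-1\right) = 6 - 8 = -2$)
$431 K + J{\left(21 \right)} = 431 \left(-2\right) + 1 = -862 + 1 = -861$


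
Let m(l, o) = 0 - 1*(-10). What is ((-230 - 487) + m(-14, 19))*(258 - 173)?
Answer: -60095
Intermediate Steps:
m(l, o) = 10 (m(l, o) = 0 + 10 = 10)
((-230 - 487) + m(-14, 19))*(258 - 173) = ((-230 - 487) + 10)*(258 - 173) = (-717 + 10)*85 = -707*85 = -60095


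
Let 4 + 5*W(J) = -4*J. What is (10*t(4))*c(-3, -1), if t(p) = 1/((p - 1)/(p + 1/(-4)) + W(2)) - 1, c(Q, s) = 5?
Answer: -325/4 ≈ -81.250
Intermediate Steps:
W(J) = -4/5 - 4*J/5 (W(J) = -4/5 + (-4*J)/5 = -4/5 - 4*J/5)
t(p) = -1 + 1/(-12/5 + (-1 + p)/(-1/4 + p)) (t(p) = 1/((p - 1)/(p + 1/(-4)) + (-4/5 - 4/5*2)) - 1 = 1/((-1 + p)/(p - 1/4) + (-4/5 - 8/5)) - 1 = 1/((-1 + p)/(-1/4 + p) - 12/5) - 1 = 1/(-12/5 + (-1 + p)/(-1/4 + p)) - 1 = -1 + 1/(-12/5 + (-1 + p)/(-1/4 + p)))
(10*t(4))*c(-3, -1) = (10*(3*(-1 - 16*4)/(4*(2 + 7*4))))*5 = (10*(3*(-1 - 64)/(4*(2 + 28))))*5 = (10*((3/4)*(-65)/30))*5 = (10*((3/4)*(1/30)*(-65)))*5 = (10*(-13/8))*5 = -65/4*5 = -325/4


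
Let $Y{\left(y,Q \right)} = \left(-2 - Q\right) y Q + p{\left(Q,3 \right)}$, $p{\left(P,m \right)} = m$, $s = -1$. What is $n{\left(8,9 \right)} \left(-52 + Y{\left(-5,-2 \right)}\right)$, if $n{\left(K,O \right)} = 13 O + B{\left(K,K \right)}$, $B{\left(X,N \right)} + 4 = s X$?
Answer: $-5145$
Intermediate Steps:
$B{\left(X,N \right)} = -4 - X$
$n{\left(K,O \right)} = -4 - K + 13 O$ ($n{\left(K,O \right)} = 13 O - \left(4 + K\right) = -4 - K + 13 O$)
$Y{\left(y,Q \right)} = 3 + Q y \left(-2 - Q\right)$ ($Y{\left(y,Q \right)} = \left(-2 - Q\right) y Q + 3 = y \left(-2 - Q\right) Q + 3 = Q y \left(-2 - Q\right) + 3 = 3 + Q y \left(-2 - Q\right)$)
$n{\left(8,9 \right)} \left(-52 + Y{\left(-5,-2 \right)}\right) = \left(-4 - 8 + 13 \cdot 9\right) \left(-52 - \left(-3 - 20 + 20\right)\right) = \left(-4 - 8 + 117\right) \left(-52 - \left(17 - 20\right)\right) = 105 \left(-52 + \left(3 + 20 - 20\right)\right) = 105 \left(-52 + 3\right) = 105 \left(-49\right) = -5145$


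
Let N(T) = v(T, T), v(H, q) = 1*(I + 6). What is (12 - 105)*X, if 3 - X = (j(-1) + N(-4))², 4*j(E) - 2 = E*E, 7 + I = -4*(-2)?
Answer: 84909/16 ≈ 5306.8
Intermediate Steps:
I = 1 (I = -7 - 4*(-2) = -7 + 8 = 1)
v(H, q) = 7 (v(H, q) = 1*(1 + 6) = 1*7 = 7)
j(E) = ½ + E²/4 (j(E) = ½ + (E*E)/4 = ½ + E²/4)
N(T) = 7
X = -913/16 (X = 3 - ((½ + (¼)*(-1)²) + 7)² = 3 - ((½ + (¼)*1) + 7)² = 3 - ((½ + ¼) + 7)² = 3 - (¾ + 7)² = 3 - (31/4)² = 3 - 1*961/16 = 3 - 961/16 = -913/16 ≈ -57.063)
(12 - 105)*X = (12 - 105)*(-913/16) = -93*(-913/16) = 84909/16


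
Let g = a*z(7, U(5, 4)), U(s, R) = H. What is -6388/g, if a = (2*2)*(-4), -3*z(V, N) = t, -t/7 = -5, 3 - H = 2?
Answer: -4791/140 ≈ -34.221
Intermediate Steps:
H = 1 (H = 3 - 1*2 = 3 - 2 = 1)
t = 35 (t = -7*(-5) = 35)
U(s, R) = 1
z(V, N) = -35/3 (z(V, N) = -1/3*35 = -35/3)
a = -16 (a = 4*(-4) = -16)
g = 560/3 (g = -16*(-35/3) = 560/3 ≈ 186.67)
-6388/g = -6388/560/3 = -6388*3/560 = -4791/140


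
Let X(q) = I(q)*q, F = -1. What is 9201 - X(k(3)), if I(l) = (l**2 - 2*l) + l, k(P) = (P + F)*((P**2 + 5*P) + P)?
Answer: -145347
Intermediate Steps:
k(P) = (-1 + P)*(P**2 + 6*P) (k(P) = (P - 1)*((P**2 + 5*P) + P) = (-1 + P)*(P**2 + 6*P))
I(l) = l**2 - l
X(q) = q**2*(-1 + q) (X(q) = (q*(-1 + q))*q = q**2*(-1 + q))
9201 - X(k(3)) = 9201 - (3*(-6 + 3**2 + 5*3))**2*(-1 + 3*(-6 + 3**2 + 5*3)) = 9201 - (3*(-6 + 9 + 15))**2*(-1 + 3*(-6 + 9 + 15)) = 9201 - (3*18)**2*(-1 + 3*18) = 9201 - 54**2*(-1 + 54) = 9201 - 2916*53 = 9201 - 1*154548 = 9201 - 154548 = -145347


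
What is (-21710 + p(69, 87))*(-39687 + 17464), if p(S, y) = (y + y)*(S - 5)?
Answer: 234986002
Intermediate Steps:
p(S, y) = 2*y*(-5 + S) (p(S, y) = (2*y)*(-5 + S) = 2*y*(-5 + S))
(-21710 + p(69, 87))*(-39687 + 17464) = (-21710 + 2*87*(-5 + 69))*(-39687 + 17464) = (-21710 + 2*87*64)*(-22223) = (-21710 + 11136)*(-22223) = -10574*(-22223) = 234986002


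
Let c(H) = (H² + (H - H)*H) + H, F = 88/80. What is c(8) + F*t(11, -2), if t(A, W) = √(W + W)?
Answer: 72 + 11*I/5 ≈ 72.0 + 2.2*I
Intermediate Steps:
F = 11/10 (F = 88*(1/80) = 11/10 ≈ 1.1000)
t(A, W) = √2*√W (t(A, W) = √(2*W) = √2*√W)
c(H) = H + H² (c(H) = (H² + 0*H) + H = (H² + 0) + H = H² + H = H + H²)
c(8) + F*t(11, -2) = 8*(1 + 8) + 11*(√2*√(-2))/10 = 8*9 + 11*(√2*(I*√2))/10 = 72 + 11*(2*I)/10 = 72 + 11*I/5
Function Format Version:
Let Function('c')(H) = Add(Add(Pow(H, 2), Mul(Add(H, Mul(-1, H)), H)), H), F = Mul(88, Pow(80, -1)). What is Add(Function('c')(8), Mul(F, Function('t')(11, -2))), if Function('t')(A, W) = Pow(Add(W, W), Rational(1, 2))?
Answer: Add(72, Mul(Rational(11, 5), I)) ≈ Add(72.000, Mul(2.2000, I))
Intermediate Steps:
F = Rational(11, 10) (F = Mul(88, Rational(1, 80)) = Rational(11, 10) ≈ 1.1000)
Function('t')(A, W) = Mul(Pow(2, Rational(1, 2)), Pow(W, Rational(1, 2))) (Function('t')(A, W) = Pow(Mul(2, W), Rational(1, 2)) = Mul(Pow(2, Rational(1, 2)), Pow(W, Rational(1, 2))))
Function('c')(H) = Add(H, Pow(H, 2)) (Function('c')(H) = Add(Add(Pow(H, 2), Mul(0, H)), H) = Add(Add(Pow(H, 2), 0), H) = Add(Pow(H, 2), H) = Add(H, Pow(H, 2)))
Add(Function('c')(8), Mul(F, Function('t')(11, -2))) = Add(Mul(8, Add(1, 8)), Mul(Rational(11, 10), Mul(Pow(2, Rational(1, 2)), Pow(-2, Rational(1, 2))))) = Add(Mul(8, 9), Mul(Rational(11, 10), Mul(Pow(2, Rational(1, 2)), Mul(I, Pow(2, Rational(1, 2)))))) = Add(72, Mul(Rational(11, 10), Mul(2, I))) = Add(72, Mul(Rational(11, 5), I))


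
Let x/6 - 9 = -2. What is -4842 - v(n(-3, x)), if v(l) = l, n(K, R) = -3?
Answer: -4839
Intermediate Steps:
x = 42 (x = 54 + 6*(-2) = 54 - 12 = 42)
-4842 - v(n(-3, x)) = -4842 - 1*(-3) = -4842 + 3 = -4839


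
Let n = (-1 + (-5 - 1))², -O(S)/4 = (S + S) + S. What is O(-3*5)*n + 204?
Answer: 9024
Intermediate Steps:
O(S) = -12*S (O(S) = -4*((S + S) + S) = -4*(2*S + S) = -12*S)
n = 49 (n = (-1 - 6)² = (-7)² = 49)
O(-3*5)*n + 204 = -(-36)*5*49 + 204 = -12*(-15)*49 + 204 = 180*49 + 204 = 8820 + 204 = 9024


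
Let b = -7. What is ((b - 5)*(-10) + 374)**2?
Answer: 244036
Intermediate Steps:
((b - 5)*(-10) + 374)**2 = ((-7 - 5)*(-10) + 374)**2 = (-12*(-10) + 374)**2 = (120 + 374)**2 = 494**2 = 244036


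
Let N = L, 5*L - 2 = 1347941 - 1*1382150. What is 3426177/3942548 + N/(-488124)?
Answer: 1062107356147/1202782687470 ≈ 0.88304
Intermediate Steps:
L = -34207/5 (L = ⅖ + (1347941 - 1*1382150)/5 = ⅖ + (1347941 - 1382150)/5 = ⅖ + (⅕)*(-34209) = ⅖ - 34209/5 = -34207/5 ≈ -6841.4)
N = -34207/5 ≈ -6841.4
3426177/3942548 + N/(-488124) = 3426177/3942548 - 34207/5/(-488124) = 3426177*(1/3942548) - 34207/5*(-1/488124) = 3426177/3942548 + 34207/2440620 = 1062107356147/1202782687470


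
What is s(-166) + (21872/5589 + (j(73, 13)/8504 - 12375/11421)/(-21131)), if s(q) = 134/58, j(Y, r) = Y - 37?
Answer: 2129946576253769/342226216278342 ≈ 6.2238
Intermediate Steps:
j(Y, r) = -37 + Y
s(q) = 67/29 (s(q) = 134*(1/58) = 67/29)
s(-166) + (21872/5589 + (j(73, 13)/8504 - 12375/11421)/(-21131)) = 67/29 + (21872/5589 + ((-37 + 73)/8504 - 12375/11421)/(-21131)) = 67/29 + (21872*(1/5589) + (36*(1/8504) - 12375*1/11421)*(-1/21131)) = 67/29 + (21872/5589 + (9/2126 - 1375/1269)*(-1/21131)) = 67/29 + (21872/5589 - 2911829/2697894*(-1/21131)) = 67/29 + (21872/5589 + 2911829/57009198114) = 67/29 + 46182276124507/11800904009598 = 2129946576253769/342226216278342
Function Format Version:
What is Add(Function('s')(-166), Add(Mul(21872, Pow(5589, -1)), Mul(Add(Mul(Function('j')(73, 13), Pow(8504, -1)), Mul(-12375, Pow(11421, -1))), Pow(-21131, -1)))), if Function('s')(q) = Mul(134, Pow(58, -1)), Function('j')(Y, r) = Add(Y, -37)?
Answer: Rational(2129946576253769, 342226216278342) ≈ 6.2238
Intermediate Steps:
Function('j')(Y, r) = Add(-37, Y)
Function('s')(q) = Rational(67, 29) (Function('s')(q) = Mul(134, Rational(1, 58)) = Rational(67, 29))
Add(Function('s')(-166), Add(Mul(21872, Pow(5589, -1)), Mul(Add(Mul(Function('j')(73, 13), Pow(8504, -1)), Mul(-12375, Pow(11421, -1))), Pow(-21131, -1)))) = Add(Rational(67, 29), Add(Mul(21872, Pow(5589, -1)), Mul(Add(Mul(Add(-37, 73), Pow(8504, -1)), Mul(-12375, Pow(11421, -1))), Pow(-21131, -1)))) = Add(Rational(67, 29), Add(Mul(21872, Rational(1, 5589)), Mul(Add(Mul(36, Rational(1, 8504)), Mul(-12375, Rational(1, 11421))), Rational(-1, 21131)))) = Add(Rational(67, 29), Add(Rational(21872, 5589), Mul(Add(Rational(9, 2126), Rational(-1375, 1269)), Rational(-1, 21131)))) = Add(Rational(67, 29), Add(Rational(21872, 5589), Mul(Rational(-2911829, 2697894), Rational(-1, 21131)))) = Add(Rational(67, 29), Add(Rational(21872, 5589), Rational(2911829, 57009198114))) = Add(Rational(67, 29), Rational(46182276124507, 11800904009598)) = Rational(2129946576253769, 342226216278342)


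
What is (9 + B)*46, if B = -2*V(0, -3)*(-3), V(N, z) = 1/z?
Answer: 322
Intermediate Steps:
B = -2 (B = -2/(-3)*(-3) = -2*(-⅓)*(-3) = (⅔)*(-3) = -2)
(9 + B)*46 = (9 - 2)*46 = 7*46 = 322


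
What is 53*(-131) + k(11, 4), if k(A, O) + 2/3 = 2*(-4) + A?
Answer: -20822/3 ≈ -6940.7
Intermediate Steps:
k(A, O) = -26/3 + A (k(A, O) = -2/3 + (2*(-4) + A) = -2/3 + (-8 + A) = -26/3 + A)
53*(-131) + k(11, 4) = 53*(-131) + (-26/3 + 11) = -6943 + 7/3 = -20822/3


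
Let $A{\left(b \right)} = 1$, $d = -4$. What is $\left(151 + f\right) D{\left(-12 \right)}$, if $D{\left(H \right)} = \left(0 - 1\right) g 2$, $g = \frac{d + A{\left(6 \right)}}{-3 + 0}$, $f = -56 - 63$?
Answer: $-64$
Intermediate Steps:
$f = -119$
$g = 1$ ($g = \frac{-4 + 1}{-3 + 0} = - \frac{3}{-3} = \left(-3\right) \left(- \frac{1}{3}\right) = 1$)
$D{\left(H \right)} = -2$ ($D{\left(H \right)} = \left(0 - 1\right) 1 \cdot 2 = \left(-1\right) 1 \cdot 2 = \left(-1\right) 2 = -2$)
$\left(151 + f\right) D{\left(-12 \right)} = \left(151 - 119\right) \left(-2\right) = 32 \left(-2\right) = -64$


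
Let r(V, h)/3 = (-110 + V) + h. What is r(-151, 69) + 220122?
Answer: 219546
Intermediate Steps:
r(V, h) = -330 + 3*V + 3*h (r(V, h) = 3*((-110 + V) + h) = 3*(-110 + V + h) = -330 + 3*V + 3*h)
r(-151, 69) + 220122 = (-330 + 3*(-151) + 3*69) + 220122 = (-330 - 453 + 207) + 220122 = -576 + 220122 = 219546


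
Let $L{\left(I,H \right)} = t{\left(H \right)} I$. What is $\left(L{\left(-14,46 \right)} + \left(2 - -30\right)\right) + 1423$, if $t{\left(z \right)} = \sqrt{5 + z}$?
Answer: $1455 - 14 \sqrt{51} \approx 1355.0$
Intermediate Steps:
$L{\left(I,H \right)} = I \sqrt{5 + H}$ ($L{\left(I,H \right)} = \sqrt{5 + H} I = I \sqrt{5 + H}$)
$\left(L{\left(-14,46 \right)} + \left(2 - -30\right)\right) + 1423 = \left(- 14 \sqrt{5 + 46} + \left(2 - -30\right)\right) + 1423 = \left(- 14 \sqrt{51} + \left(2 + 30\right)\right) + 1423 = \left(- 14 \sqrt{51} + 32\right) + 1423 = \left(32 - 14 \sqrt{51}\right) + 1423 = 1455 - 14 \sqrt{51}$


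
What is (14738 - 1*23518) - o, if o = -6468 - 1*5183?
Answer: 2871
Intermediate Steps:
o = -11651 (o = -6468 - 5183 = -11651)
(14738 - 1*23518) - o = (14738 - 1*23518) - 1*(-11651) = (14738 - 23518) + 11651 = -8780 + 11651 = 2871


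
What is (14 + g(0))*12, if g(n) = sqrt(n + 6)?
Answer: 168 + 12*sqrt(6) ≈ 197.39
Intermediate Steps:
g(n) = sqrt(6 + n)
(14 + g(0))*12 = (14 + sqrt(6 + 0))*12 = (14 + sqrt(6))*12 = 168 + 12*sqrt(6)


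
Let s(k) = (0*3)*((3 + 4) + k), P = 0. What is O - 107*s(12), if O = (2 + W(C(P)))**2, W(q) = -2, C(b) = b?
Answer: 0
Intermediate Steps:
O = 0 (O = (2 - 2)**2 = 0**2 = 0)
s(k) = 0 (s(k) = 0*(7 + k) = 0)
O - 107*s(12) = 0 - 107*0 = 0 + 0 = 0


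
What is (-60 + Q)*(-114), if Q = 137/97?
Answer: 647862/97 ≈ 6679.0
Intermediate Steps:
Q = 137/97 (Q = 137*(1/97) = 137/97 ≈ 1.4124)
(-60 + Q)*(-114) = (-60 + 137/97)*(-114) = -5683/97*(-114) = 647862/97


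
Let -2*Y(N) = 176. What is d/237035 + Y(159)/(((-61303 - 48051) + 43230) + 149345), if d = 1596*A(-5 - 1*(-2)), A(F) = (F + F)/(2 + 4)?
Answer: -153679796/19726289735 ≈ -0.0077906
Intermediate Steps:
Y(N) = -88 (Y(N) = -1/2*176 = -88)
A(F) = F/3 (A(F) = (2*F)/6 = (2*F)*(1/6) = F/3)
d = -1596 (d = 1596*((-5 - 1*(-2))/3) = 1596*((-5 + 2)/3) = 1596*((1/3)*(-3)) = 1596*(-1) = -1596)
d/237035 + Y(159)/(((-61303 - 48051) + 43230) + 149345) = -1596/237035 - 88/(((-61303 - 48051) + 43230) + 149345) = -1596*1/237035 - 88/((-109354 + 43230) + 149345) = -1596/237035 - 88/(-66124 + 149345) = -1596/237035 - 88/83221 = -153679796/19726289735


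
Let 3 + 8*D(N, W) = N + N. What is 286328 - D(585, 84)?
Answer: 2289457/8 ≈ 2.8618e+5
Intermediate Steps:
D(N, W) = -3/8 + N/4 (D(N, W) = -3/8 + (N + N)/8 = -3/8 + (2*N)/8 = -3/8 + N/4)
286328 - D(585, 84) = 286328 - (-3/8 + (¼)*585) = 286328 - (-3/8 + 585/4) = 286328 - 1*1167/8 = 286328 - 1167/8 = 2289457/8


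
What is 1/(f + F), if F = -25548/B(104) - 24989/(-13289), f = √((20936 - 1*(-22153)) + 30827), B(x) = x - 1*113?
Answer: 4514702175897/12706743705156157 - 3178755378*√18479/12706743705156157 ≈ 0.00032129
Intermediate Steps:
B(x) = -113 + x (B(x) = x - 113 = -113 + x)
f = 2*√18479 (f = √((20936 + 22153) + 30827) = √(43089 + 30827) = √73916 = 2*√18479 ≈ 271.88)
F = 113244091/39867 (F = -25548/(-113 + 104) - 24989/(-13289) = -25548/(-9) - 24989*(-1/13289) = -25548*(-⅑) + 24989/13289 = 8516/3 + 24989/13289 = 113244091/39867 ≈ 2840.5)
1/(f + F) = 1/(2*√18479 + 113244091/39867) = 1/(113244091/39867 + 2*√18479)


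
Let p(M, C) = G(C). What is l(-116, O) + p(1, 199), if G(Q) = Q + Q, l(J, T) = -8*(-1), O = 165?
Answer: 406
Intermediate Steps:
l(J, T) = 8
G(Q) = 2*Q
p(M, C) = 2*C
l(-116, O) + p(1, 199) = 8 + 2*199 = 8 + 398 = 406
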